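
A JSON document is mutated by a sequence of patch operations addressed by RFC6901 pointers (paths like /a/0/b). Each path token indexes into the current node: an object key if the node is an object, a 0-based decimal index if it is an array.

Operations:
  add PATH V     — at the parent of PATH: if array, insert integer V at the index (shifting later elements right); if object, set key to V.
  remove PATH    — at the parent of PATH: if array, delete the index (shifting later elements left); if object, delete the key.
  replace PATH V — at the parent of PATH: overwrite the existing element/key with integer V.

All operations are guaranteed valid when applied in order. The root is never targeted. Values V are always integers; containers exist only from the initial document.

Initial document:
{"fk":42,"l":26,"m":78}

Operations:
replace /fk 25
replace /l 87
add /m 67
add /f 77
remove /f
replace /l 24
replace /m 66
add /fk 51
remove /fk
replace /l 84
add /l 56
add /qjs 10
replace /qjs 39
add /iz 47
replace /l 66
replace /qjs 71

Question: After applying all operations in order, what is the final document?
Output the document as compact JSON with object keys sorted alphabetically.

Answer: {"iz":47,"l":66,"m":66,"qjs":71}

Derivation:
After op 1 (replace /fk 25): {"fk":25,"l":26,"m":78}
After op 2 (replace /l 87): {"fk":25,"l":87,"m":78}
After op 3 (add /m 67): {"fk":25,"l":87,"m":67}
After op 4 (add /f 77): {"f":77,"fk":25,"l":87,"m":67}
After op 5 (remove /f): {"fk":25,"l":87,"m":67}
After op 6 (replace /l 24): {"fk":25,"l":24,"m":67}
After op 7 (replace /m 66): {"fk":25,"l":24,"m":66}
After op 8 (add /fk 51): {"fk":51,"l":24,"m":66}
After op 9 (remove /fk): {"l":24,"m":66}
After op 10 (replace /l 84): {"l":84,"m":66}
After op 11 (add /l 56): {"l":56,"m":66}
After op 12 (add /qjs 10): {"l":56,"m":66,"qjs":10}
After op 13 (replace /qjs 39): {"l":56,"m":66,"qjs":39}
After op 14 (add /iz 47): {"iz":47,"l":56,"m":66,"qjs":39}
After op 15 (replace /l 66): {"iz":47,"l":66,"m":66,"qjs":39}
After op 16 (replace /qjs 71): {"iz":47,"l":66,"m":66,"qjs":71}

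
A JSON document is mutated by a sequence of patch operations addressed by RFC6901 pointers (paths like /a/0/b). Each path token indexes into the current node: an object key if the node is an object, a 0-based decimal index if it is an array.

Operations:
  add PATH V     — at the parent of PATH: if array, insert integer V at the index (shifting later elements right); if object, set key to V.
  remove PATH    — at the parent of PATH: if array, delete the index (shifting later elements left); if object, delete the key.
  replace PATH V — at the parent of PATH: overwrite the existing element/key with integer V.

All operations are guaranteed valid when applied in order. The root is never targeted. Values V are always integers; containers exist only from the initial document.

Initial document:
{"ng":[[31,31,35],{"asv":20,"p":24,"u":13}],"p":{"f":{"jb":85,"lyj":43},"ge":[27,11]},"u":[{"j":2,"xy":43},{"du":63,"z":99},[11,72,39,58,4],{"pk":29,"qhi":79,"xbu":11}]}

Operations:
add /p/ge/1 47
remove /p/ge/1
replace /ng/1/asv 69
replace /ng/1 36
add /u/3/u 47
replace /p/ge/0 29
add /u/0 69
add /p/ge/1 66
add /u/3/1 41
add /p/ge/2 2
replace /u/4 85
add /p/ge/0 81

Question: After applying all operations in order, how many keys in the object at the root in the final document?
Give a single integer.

Answer: 3

Derivation:
After op 1 (add /p/ge/1 47): {"ng":[[31,31,35],{"asv":20,"p":24,"u":13}],"p":{"f":{"jb":85,"lyj":43},"ge":[27,47,11]},"u":[{"j":2,"xy":43},{"du":63,"z":99},[11,72,39,58,4],{"pk":29,"qhi":79,"xbu":11}]}
After op 2 (remove /p/ge/1): {"ng":[[31,31,35],{"asv":20,"p":24,"u":13}],"p":{"f":{"jb":85,"lyj":43},"ge":[27,11]},"u":[{"j":2,"xy":43},{"du":63,"z":99},[11,72,39,58,4],{"pk":29,"qhi":79,"xbu":11}]}
After op 3 (replace /ng/1/asv 69): {"ng":[[31,31,35],{"asv":69,"p":24,"u":13}],"p":{"f":{"jb":85,"lyj":43},"ge":[27,11]},"u":[{"j":2,"xy":43},{"du":63,"z":99},[11,72,39,58,4],{"pk":29,"qhi":79,"xbu":11}]}
After op 4 (replace /ng/1 36): {"ng":[[31,31,35],36],"p":{"f":{"jb":85,"lyj":43},"ge":[27,11]},"u":[{"j":2,"xy":43},{"du":63,"z":99},[11,72,39,58,4],{"pk":29,"qhi":79,"xbu":11}]}
After op 5 (add /u/3/u 47): {"ng":[[31,31,35],36],"p":{"f":{"jb":85,"lyj":43},"ge":[27,11]},"u":[{"j":2,"xy":43},{"du":63,"z":99},[11,72,39,58,4],{"pk":29,"qhi":79,"u":47,"xbu":11}]}
After op 6 (replace /p/ge/0 29): {"ng":[[31,31,35],36],"p":{"f":{"jb":85,"lyj":43},"ge":[29,11]},"u":[{"j":2,"xy":43},{"du":63,"z":99},[11,72,39,58,4],{"pk":29,"qhi":79,"u":47,"xbu":11}]}
After op 7 (add /u/0 69): {"ng":[[31,31,35],36],"p":{"f":{"jb":85,"lyj":43},"ge":[29,11]},"u":[69,{"j":2,"xy":43},{"du":63,"z":99},[11,72,39,58,4],{"pk":29,"qhi":79,"u":47,"xbu":11}]}
After op 8 (add /p/ge/1 66): {"ng":[[31,31,35],36],"p":{"f":{"jb":85,"lyj":43},"ge":[29,66,11]},"u":[69,{"j":2,"xy":43},{"du":63,"z":99},[11,72,39,58,4],{"pk":29,"qhi":79,"u":47,"xbu":11}]}
After op 9 (add /u/3/1 41): {"ng":[[31,31,35],36],"p":{"f":{"jb":85,"lyj":43},"ge":[29,66,11]},"u":[69,{"j":2,"xy":43},{"du":63,"z":99},[11,41,72,39,58,4],{"pk":29,"qhi":79,"u":47,"xbu":11}]}
After op 10 (add /p/ge/2 2): {"ng":[[31,31,35],36],"p":{"f":{"jb":85,"lyj":43},"ge":[29,66,2,11]},"u":[69,{"j":2,"xy":43},{"du":63,"z":99},[11,41,72,39,58,4],{"pk":29,"qhi":79,"u":47,"xbu":11}]}
After op 11 (replace /u/4 85): {"ng":[[31,31,35],36],"p":{"f":{"jb":85,"lyj":43},"ge":[29,66,2,11]},"u":[69,{"j":2,"xy":43},{"du":63,"z":99},[11,41,72,39,58,4],85]}
After op 12 (add /p/ge/0 81): {"ng":[[31,31,35],36],"p":{"f":{"jb":85,"lyj":43},"ge":[81,29,66,2,11]},"u":[69,{"j":2,"xy":43},{"du":63,"z":99},[11,41,72,39,58,4],85]}
Size at the root: 3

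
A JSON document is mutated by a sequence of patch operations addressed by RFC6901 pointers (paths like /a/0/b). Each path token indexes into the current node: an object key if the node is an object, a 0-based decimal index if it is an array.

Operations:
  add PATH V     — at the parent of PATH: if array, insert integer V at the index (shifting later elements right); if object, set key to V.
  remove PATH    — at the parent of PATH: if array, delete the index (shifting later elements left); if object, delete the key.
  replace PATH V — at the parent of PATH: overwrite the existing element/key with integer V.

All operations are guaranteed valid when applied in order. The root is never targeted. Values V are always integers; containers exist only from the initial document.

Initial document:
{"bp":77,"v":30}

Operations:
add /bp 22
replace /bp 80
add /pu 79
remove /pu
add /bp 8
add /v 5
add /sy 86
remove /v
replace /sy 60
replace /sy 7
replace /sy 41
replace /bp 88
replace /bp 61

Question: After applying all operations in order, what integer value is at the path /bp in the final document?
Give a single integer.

Answer: 61

Derivation:
After op 1 (add /bp 22): {"bp":22,"v":30}
After op 2 (replace /bp 80): {"bp":80,"v":30}
After op 3 (add /pu 79): {"bp":80,"pu":79,"v":30}
After op 4 (remove /pu): {"bp":80,"v":30}
After op 5 (add /bp 8): {"bp":8,"v":30}
After op 6 (add /v 5): {"bp":8,"v":5}
After op 7 (add /sy 86): {"bp":8,"sy":86,"v":5}
After op 8 (remove /v): {"bp":8,"sy":86}
After op 9 (replace /sy 60): {"bp":8,"sy":60}
After op 10 (replace /sy 7): {"bp":8,"sy":7}
After op 11 (replace /sy 41): {"bp":8,"sy":41}
After op 12 (replace /bp 88): {"bp":88,"sy":41}
After op 13 (replace /bp 61): {"bp":61,"sy":41}
Value at /bp: 61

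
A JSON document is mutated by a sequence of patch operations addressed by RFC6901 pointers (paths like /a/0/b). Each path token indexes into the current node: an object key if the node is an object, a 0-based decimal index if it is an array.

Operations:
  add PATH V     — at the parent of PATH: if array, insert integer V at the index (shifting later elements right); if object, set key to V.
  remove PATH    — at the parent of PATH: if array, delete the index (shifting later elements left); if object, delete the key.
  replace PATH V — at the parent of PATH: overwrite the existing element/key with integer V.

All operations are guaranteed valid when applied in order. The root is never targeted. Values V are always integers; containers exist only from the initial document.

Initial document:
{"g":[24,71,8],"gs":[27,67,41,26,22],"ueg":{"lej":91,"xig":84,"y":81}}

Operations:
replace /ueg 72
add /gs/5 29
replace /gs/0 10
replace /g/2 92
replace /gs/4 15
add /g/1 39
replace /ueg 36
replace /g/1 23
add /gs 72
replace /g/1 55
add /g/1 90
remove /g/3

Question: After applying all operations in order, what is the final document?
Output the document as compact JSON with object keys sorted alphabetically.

After op 1 (replace /ueg 72): {"g":[24,71,8],"gs":[27,67,41,26,22],"ueg":72}
After op 2 (add /gs/5 29): {"g":[24,71,8],"gs":[27,67,41,26,22,29],"ueg":72}
After op 3 (replace /gs/0 10): {"g":[24,71,8],"gs":[10,67,41,26,22,29],"ueg":72}
After op 4 (replace /g/2 92): {"g":[24,71,92],"gs":[10,67,41,26,22,29],"ueg":72}
After op 5 (replace /gs/4 15): {"g":[24,71,92],"gs":[10,67,41,26,15,29],"ueg":72}
After op 6 (add /g/1 39): {"g":[24,39,71,92],"gs":[10,67,41,26,15,29],"ueg":72}
After op 7 (replace /ueg 36): {"g":[24,39,71,92],"gs":[10,67,41,26,15,29],"ueg":36}
After op 8 (replace /g/1 23): {"g":[24,23,71,92],"gs":[10,67,41,26,15,29],"ueg":36}
After op 9 (add /gs 72): {"g":[24,23,71,92],"gs":72,"ueg":36}
After op 10 (replace /g/1 55): {"g":[24,55,71,92],"gs":72,"ueg":36}
After op 11 (add /g/1 90): {"g":[24,90,55,71,92],"gs":72,"ueg":36}
After op 12 (remove /g/3): {"g":[24,90,55,92],"gs":72,"ueg":36}

Answer: {"g":[24,90,55,92],"gs":72,"ueg":36}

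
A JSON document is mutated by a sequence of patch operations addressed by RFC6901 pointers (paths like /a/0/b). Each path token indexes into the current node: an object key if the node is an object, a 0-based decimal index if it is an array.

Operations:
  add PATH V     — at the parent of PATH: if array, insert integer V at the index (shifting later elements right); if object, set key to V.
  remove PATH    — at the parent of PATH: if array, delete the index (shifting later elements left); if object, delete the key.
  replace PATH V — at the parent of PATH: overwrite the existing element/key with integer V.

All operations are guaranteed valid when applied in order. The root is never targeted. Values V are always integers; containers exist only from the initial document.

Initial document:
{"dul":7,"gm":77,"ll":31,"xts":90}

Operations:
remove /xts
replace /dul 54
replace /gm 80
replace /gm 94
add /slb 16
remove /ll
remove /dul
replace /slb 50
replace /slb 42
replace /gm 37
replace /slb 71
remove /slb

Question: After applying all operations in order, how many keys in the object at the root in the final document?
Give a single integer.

Answer: 1

Derivation:
After op 1 (remove /xts): {"dul":7,"gm":77,"ll":31}
After op 2 (replace /dul 54): {"dul":54,"gm":77,"ll":31}
After op 3 (replace /gm 80): {"dul":54,"gm":80,"ll":31}
After op 4 (replace /gm 94): {"dul":54,"gm":94,"ll":31}
After op 5 (add /slb 16): {"dul":54,"gm":94,"ll":31,"slb":16}
After op 6 (remove /ll): {"dul":54,"gm":94,"slb":16}
After op 7 (remove /dul): {"gm":94,"slb":16}
After op 8 (replace /slb 50): {"gm":94,"slb":50}
After op 9 (replace /slb 42): {"gm":94,"slb":42}
After op 10 (replace /gm 37): {"gm":37,"slb":42}
After op 11 (replace /slb 71): {"gm":37,"slb":71}
After op 12 (remove /slb): {"gm":37}
Size at the root: 1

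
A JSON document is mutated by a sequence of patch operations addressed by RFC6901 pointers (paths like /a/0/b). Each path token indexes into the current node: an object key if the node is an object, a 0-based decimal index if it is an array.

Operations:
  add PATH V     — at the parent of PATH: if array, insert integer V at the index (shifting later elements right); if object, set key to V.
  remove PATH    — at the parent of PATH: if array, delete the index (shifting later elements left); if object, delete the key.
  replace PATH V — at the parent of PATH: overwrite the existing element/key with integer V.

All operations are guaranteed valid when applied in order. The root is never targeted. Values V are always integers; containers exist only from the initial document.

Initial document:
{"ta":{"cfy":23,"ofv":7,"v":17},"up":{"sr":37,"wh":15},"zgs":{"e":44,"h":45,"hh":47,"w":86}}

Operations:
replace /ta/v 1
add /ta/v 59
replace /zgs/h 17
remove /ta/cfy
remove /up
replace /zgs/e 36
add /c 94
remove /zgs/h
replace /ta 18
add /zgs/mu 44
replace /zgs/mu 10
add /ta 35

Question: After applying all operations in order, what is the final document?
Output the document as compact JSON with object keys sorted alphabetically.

After op 1 (replace /ta/v 1): {"ta":{"cfy":23,"ofv":7,"v":1},"up":{"sr":37,"wh":15},"zgs":{"e":44,"h":45,"hh":47,"w":86}}
After op 2 (add /ta/v 59): {"ta":{"cfy":23,"ofv":7,"v":59},"up":{"sr":37,"wh":15},"zgs":{"e":44,"h":45,"hh":47,"w":86}}
After op 3 (replace /zgs/h 17): {"ta":{"cfy":23,"ofv":7,"v":59},"up":{"sr":37,"wh":15},"zgs":{"e":44,"h":17,"hh":47,"w":86}}
After op 4 (remove /ta/cfy): {"ta":{"ofv":7,"v":59},"up":{"sr":37,"wh":15},"zgs":{"e":44,"h":17,"hh":47,"w":86}}
After op 5 (remove /up): {"ta":{"ofv":7,"v":59},"zgs":{"e":44,"h":17,"hh":47,"w":86}}
After op 6 (replace /zgs/e 36): {"ta":{"ofv":7,"v":59},"zgs":{"e":36,"h":17,"hh":47,"w":86}}
After op 7 (add /c 94): {"c":94,"ta":{"ofv":7,"v":59},"zgs":{"e":36,"h":17,"hh":47,"w":86}}
After op 8 (remove /zgs/h): {"c":94,"ta":{"ofv":7,"v":59},"zgs":{"e":36,"hh":47,"w":86}}
After op 9 (replace /ta 18): {"c":94,"ta":18,"zgs":{"e":36,"hh":47,"w":86}}
After op 10 (add /zgs/mu 44): {"c":94,"ta":18,"zgs":{"e":36,"hh":47,"mu":44,"w":86}}
After op 11 (replace /zgs/mu 10): {"c":94,"ta":18,"zgs":{"e":36,"hh":47,"mu":10,"w":86}}
After op 12 (add /ta 35): {"c":94,"ta":35,"zgs":{"e":36,"hh":47,"mu":10,"w":86}}

Answer: {"c":94,"ta":35,"zgs":{"e":36,"hh":47,"mu":10,"w":86}}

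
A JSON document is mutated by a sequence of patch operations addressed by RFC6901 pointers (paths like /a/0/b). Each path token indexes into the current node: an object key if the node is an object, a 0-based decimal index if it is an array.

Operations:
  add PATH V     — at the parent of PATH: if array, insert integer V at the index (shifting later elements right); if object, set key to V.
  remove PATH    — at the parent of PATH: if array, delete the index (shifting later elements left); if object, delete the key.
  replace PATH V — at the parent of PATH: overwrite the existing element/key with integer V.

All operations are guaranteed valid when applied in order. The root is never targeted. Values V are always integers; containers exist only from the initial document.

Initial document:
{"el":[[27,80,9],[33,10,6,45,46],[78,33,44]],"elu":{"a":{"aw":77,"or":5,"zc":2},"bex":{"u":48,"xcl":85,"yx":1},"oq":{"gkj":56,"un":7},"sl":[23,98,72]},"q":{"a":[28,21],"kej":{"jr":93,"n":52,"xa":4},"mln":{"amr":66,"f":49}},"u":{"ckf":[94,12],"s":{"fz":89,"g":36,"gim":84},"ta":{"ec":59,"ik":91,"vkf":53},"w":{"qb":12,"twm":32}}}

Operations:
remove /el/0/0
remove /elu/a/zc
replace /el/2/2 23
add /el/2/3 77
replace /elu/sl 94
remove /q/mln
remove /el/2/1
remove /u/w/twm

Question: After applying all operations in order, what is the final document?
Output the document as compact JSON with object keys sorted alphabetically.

Answer: {"el":[[80,9],[33,10,6,45,46],[78,23,77]],"elu":{"a":{"aw":77,"or":5},"bex":{"u":48,"xcl":85,"yx":1},"oq":{"gkj":56,"un":7},"sl":94},"q":{"a":[28,21],"kej":{"jr":93,"n":52,"xa":4}},"u":{"ckf":[94,12],"s":{"fz":89,"g":36,"gim":84},"ta":{"ec":59,"ik":91,"vkf":53},"w":{"qb":12}}}

Derivation:
After op 1 (remove /el/0/0): {"el":[[80,9],[33,10,6,45,46],[78,33,44]],"elu":{"a":{"aw":77,"or":5,"zc":2},"bex":{"u":48,"xcl":85,"yx":1},"oq":{"gkj":56,"un":7},"sl":[23,98,72]},"q":{"a":[28,21],"kej":{"jr":93,"n":52,"xa":4},"mln":{"amr":66,"f":49}},"u":{"ckf":[94,12],"s":{"fz":89,"g":36,"gim":84},"ta":{"ec":59,"ik":91,"vkf":53},"w":{"qb":12,"twm":32}}}
After op 2 (remove /elu/a/zc): {"el":[[80,9],[33,10,6,45,46],[78,33,44]],"elu":{"a":{"aw":77,"or":5},"bex":{"u":48,"xcl":85,"yx":1},"oq":{"gkj":56,"un":7},"sl":[23,98,72]},"q":{"a":[28,21],"kej":{"jr":93,"n":52,"xa":4},"mln":{"amr":66,"f":49}},"u":{"ckf":[94,12],"s":{"fz":89,"g":36,"gim":84},"ta":{"ec":59,"ik":91,"vkf":53},"w":{"qb":12,"twm":32}}}
After op 3 (replace /el/2/2 23): {"el":[[80,9],[33,10,6,45,46],[78,33,23]],"elu":{"a":{"aw":77,"or":5},"bex":{"u":48,"xcl":85,"yx":1},"oq":{"gkj":56,"un":7},"sl":[23,98,72]},"q":{"a":[28,21],"kej":{"jr":93,"n":52,"xa":4},"mln":{"amr":66,"f":49}},"u":{"ckf":[94,12],"s":{"fz":89,"g":36,"gim":84},"ta":{"ec":59,"ik":91,"vkf":53},"w":{"qb":12,"twm":32}}}
After op 4 (add /el/2/3 77): {"el":[[80,9],[33,10,6,45,46],[78,33,23,77]],"elu":{"a":{"aw":77,"or":5},"bex":{"u":48,"xcl":85,"yx":1},"oq":{"gkj":56,"un":7},"sl":[23,98,72]},"q":{"a":[28,21],"kej":{"jr":93,"n":52,"xa":4},"mln":{"amr":66,"f":49}},"u":{"ckf":[94,12],"s":{"fz":89,"g":36,"gim":84},"ta":{"ec":59,"ik":91,"vkf":53},"w":{"qb":12,"twm":32}}}
After op 5 (replace /elu/sl 94): {"el":[[80,9],[33,10,6,45,46],[78,33,23,77]],"elu":{"a":{"aw":77,"or":5},"bex":{"u":48,"xcl":85,"yx":1},"oq":{"gkj":56,"un":7},"sl":94},"q":{"a":[28,21],"kej":{"jr":93,"n":52,"xa":4},"mln":{"amr":66,"f":49}},"u":{"ckf":[94,12],"s":{"fz":89,"g":36,"gim":84},"ta":{"ec":59,"ik":91,"vkf":53},"w":{"qb":12,"twm":32}}}
After op 6 (remove /q/mln): {"el":[[80,9],[33,10,6,45,46],[78,33,23,77]],"elu":{"a":{"aw":77,"or":5},"bex":{"u":48,"xcl":85,"yx":1},"oq":{"gkj":56,"un":7},"sl":94},"q":{"a":[28,21],"kej":{"jr":93,"n":52,"xa":4}},"u":{"ckf":[94,12],"s":{"fz":89,"g":36,"gim":84},"ta":{"ec":59,"ik":91,"vkf":53},"w":{"qb":12,"twm":32}}}
After op 7 (remove /el/2/1): {"el":[[80,9],[33,10,6,45,46],[78,23,77]],"elu":{"a":{"aw":77,"or":5},"bex":{"u":48,"xcl":85,"yx":1},"oq":{"gkj":56,"un":7},"sl":94},"q":{"a":[28,21],"kej":{"jr":93,"n":52,"xa":4}},"u":{"ckf":[94,12],"s":{"fz":89,"g":36,"gim":84},"ta":{"ec":59,"ik":91,"vkf":53},"w":{"qb":12,"twm":32}}}
After op 8 (remove /u/w/twm): {"el":[[80,9],[33,10,6,45,46],[78,23,77]],"elu":{"a":{"aw":77,"or":5},"bex":{"u":48,"xcl":85,"yx":1},"oq":{"gkj":56,"un":7},"sl":94},"q":{"a":[28,21],"kej":{"jr":93,"n":52,"xa":4}},"u":{"ckf":[94,12],"s":{"fz":89,"g":36,"gim":84},"ta":{"ec":59,"ik":91,"vkf":53},"w":{"qb":12}}}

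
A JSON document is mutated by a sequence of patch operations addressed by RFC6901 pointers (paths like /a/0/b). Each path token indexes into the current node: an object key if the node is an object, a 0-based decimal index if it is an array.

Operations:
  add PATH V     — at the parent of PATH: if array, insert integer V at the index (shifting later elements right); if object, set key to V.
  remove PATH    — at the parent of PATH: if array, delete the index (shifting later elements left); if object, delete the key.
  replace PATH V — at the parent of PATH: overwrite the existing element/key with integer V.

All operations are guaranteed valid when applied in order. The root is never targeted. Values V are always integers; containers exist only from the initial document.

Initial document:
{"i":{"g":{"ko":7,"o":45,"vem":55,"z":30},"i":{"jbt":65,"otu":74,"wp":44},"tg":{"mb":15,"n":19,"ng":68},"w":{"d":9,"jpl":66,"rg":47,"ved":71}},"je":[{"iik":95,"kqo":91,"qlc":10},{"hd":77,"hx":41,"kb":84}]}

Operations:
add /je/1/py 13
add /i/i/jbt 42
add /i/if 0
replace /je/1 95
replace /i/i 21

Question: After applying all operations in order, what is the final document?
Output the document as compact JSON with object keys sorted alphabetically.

After op 1 (add /je/1/py 13): {"i":{"g":{"ko":7,"o":45,"vem":55,"z":30},"i":{"jbt":65,"otu":74,"wp":44},"tg":{"mb":15,"n":19,"ng":68},"w":{"d":9,"jpl":66,"rg":47,"ved":71}},"je":[{"iik":95,"kqo":91,"qlc":10},{"hd":77,"hx":41,"kb":84,"py":13}]}
After op 2 (add /i/i/jbt 42): {"i":{"g":{"ko":7,"o":45,"vem":55,"z":30},"i":{"jbt":42,"otu":74,"wp":44},"tg":{"mb":15,"n":19,"ng":68},"w":{"d":9,"jpl":66,"rg":47,"ved":71}},"je":[{"iik":95,"kqo":91,"qlc":10},{"hd":77,"hx":41,"kb":84,"py":13}]}
After op 3 (add /i/if 0): {"i":{"g":{"ko":7,"o":45,"vem":55,"z":30},"i":{"jbt":42,"otu":74,"wp":44},"if":0,"tg":{"mb":15,"n":19,"ng":68},"w":{"d":9,"jpl":66,"rg":47,"ved":71}},"je":[{"iik":95,"kqo":91,"qlc":10},{"hd":77,"hx":41,"kb":84,"py":13}]}
After op 4 (replace /je/1 95): {"i":{"g":{"ko":7,"o":45,"vem":55,"z":30},"i":{"jbt":42,"otu":74,"wp":44},"if":0,"tg":{"mb":15,"n":19,"ng":68},"w":{"d":9,"jpl":66,"rg":47,"ved":71}},"je":[{"iik":95,"kqo":91,"qlc":10},95]}
After op 5 (replace /i/i 21): {"i":{"g":{"ko":7,"o":45,"vem":55,"z":30},"i":21,"if":0,"tg":{"mb":15,"n":19,"ng":68},"w":{"d":9,"jpl":66,"rg":47,"ved":71}},"je":[{"iik":95,"kqo":91,"qlc":10},95]}

Answer: {"i":{"g":{"ko":7,"o":45,"vem":55,"z":30},"i":21,"if":0,"tg":{"mb":15,"n":19,"ng":68},"w":{"d":9,"jpl":66,"rg":47,"ved":71}},"je":[{"iik":95,"kqo":91,"qlc":10},95]}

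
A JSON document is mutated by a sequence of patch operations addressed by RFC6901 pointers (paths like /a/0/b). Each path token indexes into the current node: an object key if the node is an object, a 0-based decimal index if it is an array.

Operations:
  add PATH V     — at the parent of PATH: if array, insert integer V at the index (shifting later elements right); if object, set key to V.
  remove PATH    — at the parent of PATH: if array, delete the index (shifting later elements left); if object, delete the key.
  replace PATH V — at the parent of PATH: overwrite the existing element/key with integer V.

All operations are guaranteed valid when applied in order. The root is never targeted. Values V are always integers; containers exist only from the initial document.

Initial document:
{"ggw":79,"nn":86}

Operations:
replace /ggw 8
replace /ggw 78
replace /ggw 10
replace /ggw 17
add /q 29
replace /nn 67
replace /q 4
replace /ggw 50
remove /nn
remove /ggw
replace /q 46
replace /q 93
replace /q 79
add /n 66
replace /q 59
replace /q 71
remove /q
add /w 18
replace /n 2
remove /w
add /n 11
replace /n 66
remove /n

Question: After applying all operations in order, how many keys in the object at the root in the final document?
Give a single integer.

Answer: 0

Derivation:
After op 1 (replace /ggw 8): {"ggw":8,"nn":86}
After op 2 (replace /ggw 78): {"ggw":78,"nn":86}
After op 3 (replace /ggw 10): {"ggw":10,"nn":86}
After op 4 (replace /ggw 17): {"ggw":17,"nn":86}
After op 5 (add /q 29): {"ggw":17,"nn":86,"q":29}
After op 6 (replace /nn 67): {"ggw":17,"nn":67,"q":29}
After op 7 (replace /q 4): {"ggw":17,"nn":67,"q":4}
After op 8 (replace /ggw 50): {"ggw":50,"nn":67,"q":4}
After op 9 (remove /nn): {"ggw":50,"q":4}
After op 10 (remove /ggw): {"q":4}
After op 11 (replace /q 46): {"q":46}
After op 12 (replace /q 93): {"q":93}
After op 13 (replace /q 79): {"q":79}
After op 14 (add /n 66): {"n":66,"q":79}
After op 15 (replace /q 59): {"n":66,"q":59}
After op 16 (replace /q 71): {"n":66,"q":71}
After op 17 (remove /q): {"n":66}
After op 18 (add /w 18): {"n":66,"w":18}
After op 19 (replace /n 2): {"n":2,"w":18}
After op 20 (remove /w): {"n":2}
After op 21 (add /n 11): {"n":11}
After op 22 (replace /n 66): {"n":66}
After op 23 (remove /n): {}
Size at the root: 0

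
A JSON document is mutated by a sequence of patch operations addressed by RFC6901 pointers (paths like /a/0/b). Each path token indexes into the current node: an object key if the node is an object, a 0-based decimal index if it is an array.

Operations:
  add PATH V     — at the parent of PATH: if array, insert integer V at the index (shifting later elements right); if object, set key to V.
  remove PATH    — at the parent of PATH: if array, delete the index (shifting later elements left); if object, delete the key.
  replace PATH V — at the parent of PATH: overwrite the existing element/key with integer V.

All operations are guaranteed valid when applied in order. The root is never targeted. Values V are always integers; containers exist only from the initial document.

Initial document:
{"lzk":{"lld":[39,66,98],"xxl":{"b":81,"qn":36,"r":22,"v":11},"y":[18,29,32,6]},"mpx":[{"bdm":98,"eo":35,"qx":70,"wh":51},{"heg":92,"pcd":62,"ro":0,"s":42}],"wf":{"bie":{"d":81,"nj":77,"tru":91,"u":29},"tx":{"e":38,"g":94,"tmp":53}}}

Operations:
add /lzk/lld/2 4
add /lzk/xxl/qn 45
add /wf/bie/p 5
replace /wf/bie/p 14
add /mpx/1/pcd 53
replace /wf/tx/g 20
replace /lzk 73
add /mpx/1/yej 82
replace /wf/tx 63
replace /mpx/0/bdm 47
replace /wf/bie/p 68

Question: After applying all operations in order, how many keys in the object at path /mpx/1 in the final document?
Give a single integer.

After op 1 (add /lzk/lld/2 4): {"lzk":{"lld":[39,66,4,98],"xxl":{"b":81,"qn":36,"r":22,"v":11},"y":[18,29,32,6]},"mpx":[{"bdm":98,"eo":35,"qx":70,"wh":51},{"heg":92,"pcd":62,"ro":0,"s":42}],"wf":{"bie":{"d":81,"nj":77,"tru":91,"u":29},"tx":{"e":38,"g":94,"tmp":53}}}
After op 2 (add /lzk/xxl/qn 45): {"lzk":{"lld":[39,66,4,98],"xxl":{"b":81,"qn":45,"r":22,"v":11},"y":[18,29,32,6]},"mpx":[{"bdm":98,"eo":35,"qx":70,"wh":51},{"heg":92,"pcd":62,"ro":0,"s":42}],"wf":{"bie":{"d":81,"nj":77,"tru":91,"u":29},"tx":{"e":38,"g":94,"tmp":53}}}
After op 3 (add /wf/bie/p 5): {"lzk":{"lld":[39,66,4,98],"xxl":{"b":81,"qn":45,"r":22,"v":11},"y":[18,29,32,6]},"mpx":[{"bdm":98,"eo":35,"qx":70,"wh":51},{"heg":92,"pcd":62,"ro":0,"s":42}],"wf":{"bie":{"d":81,"nj":77,"p":5,"tru":91,"u":29},"tx":{"e":38,"g":94,"tmp":53}}}
After op 4 (replace /wf/bie/p 14): {"lzk":{"lld":[39,66,4,98],"xxl":{"b":81,"qn":45,"r":22,"v":11},"y":[18,29,32,6]},"mpx":[{"bdm":98,"eo":35,"qx":70,"wh":51},{"heg":92,"pcd":62,"ro":0,"s":42}],"wf":{"bie":{"d":81,"nj":77,"p":14,"tru":91,"u":29},"tx":{"e":38,"g":94,"tmp":53}}}
After op 5 (add /mpx/1/pcd 53): {"lzk":{"lld":[39,66,4,98],"xxl":{"b":81,"qn":45,"r":22,"v":11},"y":[18,29,32,6]},"mpx":[{"bdm":98,"eo":35,"qx":70,"wh":51},{"heg":92,"pcd":53,"ro":0,"s":42}],"wf":{"bie":{"d":81,"nj":77,"p":14,"tru":91,"u":29},"tx":{"e":38,"g":94,"tmp":53}}}
After op 6 (replace /wf/tx/g 20): {"lzk":{"lld":[39,66,4,98],"xxl":{"b":81,"qn":45,"r":22,"v":11},"y":[18,29,32,6]},"mpx":[{"bdm":98,"eo":35,"qx":70,"wh":51},{"heg":92,"pcd":53,"ro":0,"s":42}],"wf":{"bie":{"d":81,"nj":77,"p":14,"tru":91,"u":29},"tx":{"e":38,"g":20,"tmp":53}}}
After op 7 (replace /lzk 73): {"lzk":73,"mpx":[{"bdm":98,"eo":35,"qx":70,"wh":51},{"heg":92,"pcd":53,"ro":0,"s":42}],"wf":{"bie":{"d":81,"nj":77,"p":14,"tru":91,"u":29},"tx":{"e":38,"g":20,"tmp":53}}}
After op 8 (add /mpx/1/yej 82): {"lzk":73,"mpx":[{"bdm":98,"eo":35,"qx":70,"wh":51},{"heg":92,"pcd":53,"ro":0,"s":42,"yej":82}],"wf":{"bie":{"d":81,"nj":77,"p":14,"tru":91,"u":29},"tx":{"e":38,"g":20,"tmp":53}}}
After op 9 (replace /wf/tx 63): {"lzk":73,"mpx":[{"bdm":98,"eo":35,"qx":70,"wh":51},{"heg":92,"pcd":53,"ro":0,"s":42,"yej":82}],"wf":{"bie":{"d":81,"nj":77,"p":14,"tru":91,"u":29},"tx":63}}
After op 10 (replace /mpx/0/bdm 47): {"lzk":73,"mpx":[{"bdm":47,"eo":35,"qx":70,"wh":51},{"heg":92,"pcd":53,"ro":0,"s":42,"yej":82}],"wf":{"bie":{"d":81,"nj":77,"p":14,"tru":91,"u":29},"tx":63}}
After op 11 (replace /wf/bie/p 68): {"lzk":73,"mpx":[{"bdm":47,"eo":35,"qx":70,"wh":51},{"heg":92,"pcd":53,"ro":0,"s":42,"yej":82}],"wf":{"bie":{"d":81,"nj":77,"p":68,"tru":91,"u":29},"tx":63}}
Size at path /mpx/1: 5

Answer: 5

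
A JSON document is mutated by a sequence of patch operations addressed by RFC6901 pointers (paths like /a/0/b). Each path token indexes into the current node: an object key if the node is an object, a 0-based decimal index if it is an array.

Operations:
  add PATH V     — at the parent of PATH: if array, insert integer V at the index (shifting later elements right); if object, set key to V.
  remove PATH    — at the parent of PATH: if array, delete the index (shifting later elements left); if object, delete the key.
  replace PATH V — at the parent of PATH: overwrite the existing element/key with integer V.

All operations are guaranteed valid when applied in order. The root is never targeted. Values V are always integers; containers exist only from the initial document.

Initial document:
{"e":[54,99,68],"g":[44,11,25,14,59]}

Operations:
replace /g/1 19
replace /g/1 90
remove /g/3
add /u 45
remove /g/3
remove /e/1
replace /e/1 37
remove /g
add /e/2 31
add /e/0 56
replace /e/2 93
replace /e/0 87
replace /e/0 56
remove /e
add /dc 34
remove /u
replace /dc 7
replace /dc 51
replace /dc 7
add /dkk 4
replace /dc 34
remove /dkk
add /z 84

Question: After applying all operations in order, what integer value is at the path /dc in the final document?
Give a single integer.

Answer: 34

Derivation:
After op 1 (replace /g/1 19): {"e":[54,99,68],"g":[44,19,25,14,59]}
After op 2 (replace /g/1 90): {"e":[54,99,68],"g":[44,90,25,14,59]}
After op 3 (remove /g/3): {"e":[54,99,68],"g":[44,90,25,59]}
After op 4 (add /u 45): {"e":[54,99,68],"g":[44,90,25,59],"u":45}
After op 5 (remove /g/3): {"e":[54,99,68],"g":[44,90,25],"u":45}
After op 6 (remove /e/1): {"e":[54,68],"g":[44,90,25],"u":45}
After op 7 (replace /e/1 37): {"e":[54,37],"g":[44,90,25],"u":45}
After op 8 (remove /g): {"e":[54,37],"u":45}
After op 9 (add /e/2 31): {"e":[54,37,31],"u":45}
After op 10 (add /e/0 56): {"e":[56,54,37,31],"u":45}
After op 11 (replace /e/2 93): {"e":[56,54,93,31],"u":45}
After op 12 (replace /e/0 87): {"e":[87,54,93,31],"u":45}
After op 13 (replace /e/0 56): {"e":[56,54,93,31],"u":45}
After op 14 (remove /e): {"u":45}
After op 15 (add /dc 34): {"dc":34,"u":45}
After op 16 (remove /u): {"dc":34}
After op 17 (replace /dc 7): {"dc":7}
After op 18 (replace /dc 51): {"dc":51}
After op 19 (replace /dc 7): {"dc":7}
After op 20 (add /dkk 4): {"dc":7,"dkk":4}
After op 21 (replace /dc 34): {"dc":34,"dkk":4}
After op 22 (remove /dkk): {"dc":34}
After op 23 (add /z 84): {"dc":34,"z":84}
Value at /dc: 34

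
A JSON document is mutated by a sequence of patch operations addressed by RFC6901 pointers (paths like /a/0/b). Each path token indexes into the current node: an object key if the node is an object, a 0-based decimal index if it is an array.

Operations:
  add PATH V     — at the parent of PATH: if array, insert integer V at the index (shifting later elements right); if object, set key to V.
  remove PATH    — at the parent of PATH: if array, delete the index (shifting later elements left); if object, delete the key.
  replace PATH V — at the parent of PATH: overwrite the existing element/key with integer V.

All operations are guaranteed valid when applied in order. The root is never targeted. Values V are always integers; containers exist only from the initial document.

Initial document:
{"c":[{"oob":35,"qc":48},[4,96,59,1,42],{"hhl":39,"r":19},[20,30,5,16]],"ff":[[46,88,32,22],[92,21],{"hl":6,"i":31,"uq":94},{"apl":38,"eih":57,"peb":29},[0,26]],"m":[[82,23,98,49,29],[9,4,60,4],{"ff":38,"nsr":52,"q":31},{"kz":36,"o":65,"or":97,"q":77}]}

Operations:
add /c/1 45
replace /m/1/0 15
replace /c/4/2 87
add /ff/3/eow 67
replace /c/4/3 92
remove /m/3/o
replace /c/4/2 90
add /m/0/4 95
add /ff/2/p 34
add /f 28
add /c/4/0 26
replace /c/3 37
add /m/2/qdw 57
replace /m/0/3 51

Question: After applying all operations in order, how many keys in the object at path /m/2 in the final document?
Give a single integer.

Answer: 4

Derivation:
After op 1 (add /c/1 45): {"c":[{"oob":35,"qc":48},45,[4,96,59,1,42],{"hhl":39,"r":19},[20,30,5,16]],"ff":[[46,88,32,22],[92,21],{"hl":6,"i":31,"uq":94},{"apl":38,"eih":57,"peb":29},[0,26]],"m":[[82,23,98,49,29],[9,4,60,4],{"ff":38,"nsr":52,"q":31},{"kz":36,"o":65,"or":97,"q":77}]}
After op 2 (replace /m/1/0 15): {"c":[{"oob":35,"qc":48},45,[4,96,59,1,42],{"hhl":39,"r":19},[20,30,5,16]],"ff":[[46,88,32,22],[92,21],{"hl":6,"i":31,"uq":94},{"apl":38,"eih":57,"peb":29},[0,26]],"m":[[82,23,98,49,29],[15,4,60,4],{"ff":38,"nsr":52,"q":31},{"kz":36,"o":65,"or":97,"q":77}]}
After op 3 (replace /c/4/2 87): {"c":[{"oob":35,"qc":48},45,[4,96,59,1,42],{"hhl":39,"r":19},[20,30,87,16]],"ff":[[46,88,32,22],[92,21],{"hl":6,"i":31,"uq":94},{"apl":38,"eih":57,"peb":29},[0,26]],"m":[[82,23,98,49,29],[15,4,60,4],{"ff":38,"nsr":52,"q":31},{"kz":36,"o":65,"or":97,"q":77}]}
After op 4 (add /ff/3/eow 67): {"c":[{"oob":35,"qc":48},45,[4,96,59,1,42],{"hhl":39,"r":19},[20,30,87,16]],"ff":[[46,88,32,22],[92,21],{"hl":6,"i":31,"uq":94},{"apl":38,"eih":57,"eow":67,"peb":29},[0,26]],"m":[[82,23,98,49,29],[15,4,60,4],{"ff":38,"nsr":52,"q":31},{"kz":36,"o":65,"or":97,"q":77}]}
After op 5 (replace /c/4/3 92): {"c":[{"oob":35,"qc":48},45,[4,96,59,1,42],{"hhl":39,"r":19},[20,30,87,92]],"ff":[[46,88,32,22],[92,21],{"hl":6,"i":31,"uq":94},{"apl":38,"eih":57,"eow":67,"peb":29},[0,26]],"m":[[82,23,98,49,29],[15,4,60,4],{"ff":38,"nsr":52,"q":31},{"kz":36,"o":65,"or":97,"q":77}]}
After op 6 (remove /m/3/o): {"c":[{"oob":35,"qc":48},45,[4,96,59,1,42],{"hhl":39,"r":19},[20,30,87,92]],"ff":[[46,88,32,22],[92,21],{"hl":6,"i":31,"uq":94},{"apl":38,"eih":57,"eow":67,"peb":29},[0,26]],"m":[[82,23,98,49,29],[15,4,60,4],{"ff":38,"nsr":52,"q":31},{"kz":36,"or":97,"q":77}]}
After op 7 (replace /c/4/2 90): {"c":[{"oob":35,"qc":48},45,[4,96,59,1,42],{"hhl":39,"r":19},[20,30,90,92]],"ff":[[46,88,32,22],[92,21],{"hl":6,"i":31,"uq":94},{"apl":38,"eih":57,"eow":67,"peb":29},[0,26]],"m":[[82,23,98,49,29],[15,4,60,4],{"ff":38,"nsr":52,"q":31},{"kz":36,"or":97,"q":77}]}
After op 8 (add /m/0/4 95): {"c":[{"oob":35,"qc":48},45,[4,96,59,1,42],{"hhl":39,"r":19},[20,30,90,92]],"ff":[[46,88,32,22],[92,21],{"hl":6,"i":31,"uq":94},{"apl":38,"eih":57,"eow":67,"peb":29},[0,26]],"m":[[82,23,98,49,95,29],[15,4,60,4],{"ff":38,"nsr":52,"q":31},{"kz":36,"or":97,"q":77}]}
After op 9 (add /ff/2/p 34): {"c":[{"oob":35,"qc":48},45,[4,96,59,1,42],{"hhl":39,"r":19},[20,30,90,92]],"ff":[[46,88,32,22],[92,21],{"hl":6,"i":31,"p":34,"uq":94},{"apl":38,"eih":57,"eow":67,"peb":29},[0,26]],"m":[[82,23,98,49,95,29],[15,4,60,4],{"ff":38,"nsr":52,"q":31},{"kz":36,"or":97,"q":77}]}
After op 10 (add /f 28): {"c":[{"oob":35,"qc":48},45,[4,96,59,1,42],{"hhl":39,"r":19},[20,30,90,92]],"f":28,"ff":[[46,88,32,22],[92,21],{"hl":6,"i":31,"p":34,"uq":94},{"apl":38,"eih":57,"eow":67,"peb":29},[0,26]],"m":[[82,23,98,49,95,29],[15,4,60,4],{"ff":38,"nsr":52,"q":31},{"kz":36,"or":97,"q":77}]}
After op 11 (add /c/4/0 26): {"c":[{"oob":35,"qc":48},45,[4,96,59,1,42],{"hhl":39,"r":19},[26,20,30,90,92]],"f":28,"ff":[[46,88,32,22],[92,21],{"hl":6,"i":31,"p":34,"uq":94},{"apl":38,"eih":57,"eow":67,"peb":29},[0,26]],"m":[[82,23,98,49,95,29],[15,4,60,4],{"ff":38,"nsr":52,"q":31},{"kz":36,"or":97,"q":77}]}
After op 12 (replace /c/3 37): {"c":[{"oob":35,"qc":48},45,[4,96,59,1,42],37,[26,20,30,90,92]],"f":28,"ff":[[46,88,32,22],[92,21],{"hl":6,"i":31,"p":34,"uq":94},{"apl":38,"eih":57,"eow":67,"peb":29},[0,26]],"m":[[82,23,98,49,95,29],[15,4,60,4],{"ff":38,"nsr":52,"q":31},{"kz":36,"or":97,"q":77}]}
After op 13 (add /m/2/qdw 57): {"c":[{"oob":35,"qc":48},45,[4,96,59,1,42],37,[26,20,30,90,92]],"f":28,"ff":[[46,88,32,22],[92,21],{"hl":6,"i":31,"p":34,"uq":94},{"apl":38,"eih":57,"eow":67,"peb":29},[0,26]],"m":[[82,23,98,49,95,29],[15,4,60,4],{"ff":38,"nsr":52,"q":31,"qdw":57},{"kz":36,"or":97,"q":77}]}
After op 14 (replace /m/0/3 51): {"c":[{"oob":35,"qc":48},45,[4,96,59,1,42],37,[26,20,30,90,92]],"f":28,"ff":[[46,88,32,22],[92,21],{"hl":6,"i":31,"p":34,"uq":94},{"apl":38,"eih":57,"eow":67,"peb":29},[0,26]],"m":[[82,23,98,51,95,29],[15,4,60,4],{"ff":38,"nsr":52,"q":31,"qdw":57},{"kz":36,"or":97,"q":77}]}
Size at path /m/2: 4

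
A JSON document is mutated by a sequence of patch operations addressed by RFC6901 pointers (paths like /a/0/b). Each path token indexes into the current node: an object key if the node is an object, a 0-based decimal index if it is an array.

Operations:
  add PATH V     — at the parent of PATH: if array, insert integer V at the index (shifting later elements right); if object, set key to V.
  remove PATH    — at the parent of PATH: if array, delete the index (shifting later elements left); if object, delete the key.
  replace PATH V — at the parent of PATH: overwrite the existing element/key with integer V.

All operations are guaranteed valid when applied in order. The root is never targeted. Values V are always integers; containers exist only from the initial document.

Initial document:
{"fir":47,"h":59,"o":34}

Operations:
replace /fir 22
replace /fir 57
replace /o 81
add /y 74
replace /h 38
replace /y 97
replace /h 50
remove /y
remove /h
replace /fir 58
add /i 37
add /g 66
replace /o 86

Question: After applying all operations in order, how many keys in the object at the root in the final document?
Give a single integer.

Answer: 4

Derivation:
After op 1 (replace /fir 22): {"fir":22,"h":59,"o":34}
After op 2 (replace /fir 57): {"fir":57,"h":59,"o":34}
After op 3 (replace /o 81): {"fir":57,"h":59,"o":81}
After op 4 (add /y 74): {"fir":57,"h":59,"o":81,"y":74}
After op 5 (replace /h 38): {"fir":57,"h":38,"o":81,"y":74}
After op 6 (replace /y 97): {"fir":57,"h":38,"o":81,"y":97}
After op 7 (replace /h 50): {"fir":57,"h":50,"o":81,"y":97}
After op 8 (remove /y): {"fir":57,"h":50,"o":81}
After op 9 (remove /h): {"fir":57,"o":81}
After op 10 (replace /fir 58): {"fir":58,"o":81}
After op 11 (add /i 37): {"fir":58,"i":37,"o":81}
After op 12 (add /g 66): {"fir":58,"g":66,"i":37,"o":81}
After op 13 (replace /o 86): {"fir":58,"g":66,"i":37,"o":86}
Size at the root: 4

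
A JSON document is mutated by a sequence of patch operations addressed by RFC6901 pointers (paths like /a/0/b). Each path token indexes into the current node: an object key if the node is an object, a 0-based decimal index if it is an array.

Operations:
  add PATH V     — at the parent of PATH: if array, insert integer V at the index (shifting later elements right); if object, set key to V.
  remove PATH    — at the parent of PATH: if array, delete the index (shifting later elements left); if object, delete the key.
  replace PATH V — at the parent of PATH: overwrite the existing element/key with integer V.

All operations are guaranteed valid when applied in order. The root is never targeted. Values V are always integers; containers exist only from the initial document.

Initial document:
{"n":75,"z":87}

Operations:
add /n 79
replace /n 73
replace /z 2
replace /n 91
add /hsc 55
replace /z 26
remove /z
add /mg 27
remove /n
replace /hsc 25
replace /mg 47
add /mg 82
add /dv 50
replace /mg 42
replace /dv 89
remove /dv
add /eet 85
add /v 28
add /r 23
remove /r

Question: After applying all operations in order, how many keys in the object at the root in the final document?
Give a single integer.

Answer: 4

Derivation:
After op 1 (add /n 79): {"n":79,"z":87}
After op 2 (replace /n 73): {"n":73,"z":87}
After op 3 (replace /z 2): {"n":73,"z":2}
After op 4 (replace /n 91): {"n":91,"z":2}
After op 5 (add /hsc 55): {"hsc":55,"n":91,"z":2}
After op 6 (replace /z 26): {"hsc":55,"n":91,"z":26}
After op 7 (remove /z): {"hsc":55,"n":91}
After op 8 (add /mg 27): {"hsc":55,"mg":27,"n":91}
After op 9 (remove /n): {"hsc":55,"mg":27}
After op 10 (replace /hsc 25): {"hsc":25,"mg":27}
After op 11 (replace /mg 47): {"hsc":25,"mg":47}
After op 12 (add /mg 82): {"hsc":25,"mg":82}
After op 13 (add /dv 50): {"dv":50,"hsc":25,"mg":82}
After op 14 (replace /mg 42): {"dv":50,"hsc":25,"mg":42}
After op 15 (replace /dv 89): {"dv":89,"hsc":25,"mg":42}
After op 16 (remove /dv): {"hsc":25,"mg":42}
After op 17 (add /eet 85): {"eet":85,"hsc":25,"mg":42}
After op 18 (add /v 28): {"eet":85,"hsc":25,"mg":42,"v":28}
After op 19 (add /r 23): {"eet":85,"hsc":25,"mg":42,"r":23,"v":28}
After op 20 (remove /r): {"eet":85,"hsc":25,"mg":42,"v":28}
Size at the root: 4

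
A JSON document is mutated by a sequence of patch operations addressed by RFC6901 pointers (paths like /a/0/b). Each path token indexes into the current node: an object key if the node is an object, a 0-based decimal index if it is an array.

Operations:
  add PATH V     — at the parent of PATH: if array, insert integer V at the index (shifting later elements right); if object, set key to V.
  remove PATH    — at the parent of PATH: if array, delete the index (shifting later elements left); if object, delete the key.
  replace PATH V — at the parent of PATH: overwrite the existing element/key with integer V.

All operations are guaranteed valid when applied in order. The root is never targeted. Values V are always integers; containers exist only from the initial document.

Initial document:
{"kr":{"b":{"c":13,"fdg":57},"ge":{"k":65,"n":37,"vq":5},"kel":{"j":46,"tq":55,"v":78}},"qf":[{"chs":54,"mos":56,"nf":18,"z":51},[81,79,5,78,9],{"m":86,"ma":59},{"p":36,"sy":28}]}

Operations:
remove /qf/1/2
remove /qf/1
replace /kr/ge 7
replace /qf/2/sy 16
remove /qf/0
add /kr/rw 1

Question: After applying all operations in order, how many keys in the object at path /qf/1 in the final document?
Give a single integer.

After op 1 (remove /qf/1/2): {"kr":{"b":{"c":13,"fdg":57},"ge":{"k":65,"n":37,"vq":5},"kel":{"j":46,"tq":55,"v":78}},"qf":[{"chs":54,"mos":56,"nf":18,"z":51},[81,79,78,9],{"m":86,"ma":59},{"p":36,"sy":28}]}
After op 2 (remove /qf/1): {"kr":{"b":{"c":13,"fdg":57},"ge":{"k":65,"n":37,"vq":5},"kel":{"j":46,"tq":55,"v":78}},"qf":[{"chs":54,"mos":56,"nf":18,"z":51},{"m":86,"ma":59},{"p":36,"sy":28}]}
After op 3 (replace /kr/ge 7): {"kr":{"b":{"c":13,"fdg":57},"ge":7,"kel":{"j":46,"tq":55,"v":78}},"qf":[{"chs":54,"mos":56,"nf":18,"z":51},{"m":86,"ma":59},{"p":36,"sy":28}]}
After op 4 (replace /qf/2/sy 16): {"kr":{"b":{"c":13,"fdg":57},"ge":7,"kel":{"j":46,"tq":55,"v":78}},"qf":[{"chs":54,"mos":56,"nf":18,"z":51},{"m":86,"ma":59},{"p":36,"sy":16}]}
After op 5 (remove /qf/0): {"kr":{"b":{"c":13,"fdg":57},"ge":7,"kel":{"j":46,"tq":55,"v":78}},"qf":[{"m":86,"ma":59},{"p":36,"sy":16}]}
After op 6 (add /kr/rw 1): {"kr":{"b":{"c":13,"fdg":57},"ge":7,"kel":{"j":46,"tq":55,"v":78},"rw":1},"qf":[{"m":86,"ma":59},{"p":36,"sy":16}]}
Size at path /qf/1: 2

Answer: 2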